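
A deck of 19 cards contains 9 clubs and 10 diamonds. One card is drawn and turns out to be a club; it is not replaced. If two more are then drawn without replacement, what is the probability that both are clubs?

28/153

With the first card removed, 8 clubs remain out of 18.
P = 8/18 × 7/17 = 56/306 = 28/153.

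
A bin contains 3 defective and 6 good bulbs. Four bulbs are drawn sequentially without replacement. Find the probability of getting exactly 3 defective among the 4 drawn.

1/21

One ordering (defective drawn first) has probability 3/9 × 2/8 × 1/7 × 6/6 = 36/3024 = 1/84.
There are C(4,3) = 4 such orderings, each equally likely, so P = 4 × 1/84 = 1/21.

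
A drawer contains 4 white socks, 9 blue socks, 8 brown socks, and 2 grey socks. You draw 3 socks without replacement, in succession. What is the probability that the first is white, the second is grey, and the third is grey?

4/5313

Chain rule:
P = 4/23 × 2/22 × 1/21 = 8/10626 = 4/5313.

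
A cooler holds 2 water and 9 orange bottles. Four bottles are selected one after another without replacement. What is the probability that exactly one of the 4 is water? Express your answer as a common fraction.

One ordering (water drawn first) has probability 2/11 × 9/10 × 8/9 × 7/8 = 1008/7920 = 7/55.
There are C(4,1) = 4 such orderings, each equally likely, so P = 4 × 7/55 = 28/55.

28/55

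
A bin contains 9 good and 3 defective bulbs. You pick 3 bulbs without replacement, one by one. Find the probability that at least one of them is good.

P(no good) = 3/12 × 2/11 × 1/10 = 6/1320 = 1/220.
P(at least one) = 1 − 1/220 = 219/220.

219/220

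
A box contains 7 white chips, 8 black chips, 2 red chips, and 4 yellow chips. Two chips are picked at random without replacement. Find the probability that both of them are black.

P(every draw is black) = 8/21 × 7/20 = 56/420 = 2/15.

2/15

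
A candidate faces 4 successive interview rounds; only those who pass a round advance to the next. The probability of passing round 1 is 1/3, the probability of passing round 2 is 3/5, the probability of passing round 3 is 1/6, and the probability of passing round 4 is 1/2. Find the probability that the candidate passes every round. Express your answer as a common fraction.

1/60

Multiplying along the chain,
P = 1/3 × 3/5 × 1/6 × 1/2 = 3/180 = 1/60.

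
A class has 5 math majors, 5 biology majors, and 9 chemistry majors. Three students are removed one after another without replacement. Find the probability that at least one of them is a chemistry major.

P(no chemistry majors) = 10/19 × 9/18 × 8/17 = 720/5814 = 40/323.
P(at least one) = 1 − 40/323 = 283/323.

283/323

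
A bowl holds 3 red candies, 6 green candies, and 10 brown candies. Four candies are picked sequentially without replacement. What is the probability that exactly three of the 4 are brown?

One ordering (brown drawn first) has probability 10/19 × 9/18 × 8/17 × 9/16 = 6480/93024 = 45/646.
There are C(4,3) = 4 such orderings, each equally likely, so P = 4 × 45/646 = 90/323.

90/323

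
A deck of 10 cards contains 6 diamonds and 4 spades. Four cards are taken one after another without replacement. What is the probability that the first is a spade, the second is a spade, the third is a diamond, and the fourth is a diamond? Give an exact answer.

1/14

Multiply the probability of each draw given the previous ones:
P = 4/10 × 3/9 × 6/8 × 5/7 = 360/5040 = 1/14.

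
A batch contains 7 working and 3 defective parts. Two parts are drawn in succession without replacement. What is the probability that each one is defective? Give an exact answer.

P = 3/10 × 2/9 = 6/90 = 1/15.

1/15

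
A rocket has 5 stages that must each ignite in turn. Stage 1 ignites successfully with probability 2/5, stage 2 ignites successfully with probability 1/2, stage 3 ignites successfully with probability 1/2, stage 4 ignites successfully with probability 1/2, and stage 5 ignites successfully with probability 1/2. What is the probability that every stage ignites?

The events are sequential, so multiply the conditional probabilities:
P = 2/5 × 1/2 × 1/2 × 1/2 × 1/2 = 2/80 = 1/40.

1/40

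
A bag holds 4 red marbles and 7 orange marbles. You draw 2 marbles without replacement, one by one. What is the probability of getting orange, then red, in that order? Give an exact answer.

Each draw changes the counts, so multiply the conditional probabilities along the sequence:
P = 7/11 × 4/10 = 28/110 = 14/55.

14/55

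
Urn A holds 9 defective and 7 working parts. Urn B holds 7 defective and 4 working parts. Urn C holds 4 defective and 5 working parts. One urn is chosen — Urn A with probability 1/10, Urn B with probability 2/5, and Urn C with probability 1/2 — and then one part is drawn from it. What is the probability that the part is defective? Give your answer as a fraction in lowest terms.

8443/15840

From Urn A: P(defective) = 9/16.
From Urn B: P(defective) = 7/11.
From Urn C: P(defective) = 4/9.
Total probability = (1/10)(9/16) + (2/5)(7/11) + (1/2)(4/9) = 8443/15840.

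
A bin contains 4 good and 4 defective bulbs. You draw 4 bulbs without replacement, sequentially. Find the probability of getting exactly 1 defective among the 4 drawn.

One ordering (defective drawn first) has probability 4/8 × 4/7 × 3/6 × 2/5 = 96/1680 = 2/35.
There are C(4,1) = 4 such orderings, each equally likely, so P = 4 × 2/35 = 8/35.

8/35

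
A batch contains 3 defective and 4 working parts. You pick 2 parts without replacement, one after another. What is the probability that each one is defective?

1/7

P(every draw is defective) = 3/7 × 2/6 = 6/42 = 1/7.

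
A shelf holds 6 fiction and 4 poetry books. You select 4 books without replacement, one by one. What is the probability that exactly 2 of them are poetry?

One ordering (poetry drawn first) has probability 4/10 × 3/9 × 6/8 × 5/7 = 360/5040 = 1/14.
There are C(4,2) = 6 such orderings, each equally likely, so P = 6 × 1/14 = 3/7.

3/7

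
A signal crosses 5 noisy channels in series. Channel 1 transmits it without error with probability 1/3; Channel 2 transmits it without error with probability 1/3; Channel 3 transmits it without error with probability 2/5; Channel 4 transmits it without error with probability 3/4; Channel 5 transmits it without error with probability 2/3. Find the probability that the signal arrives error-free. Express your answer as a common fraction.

1/45

Each stage is reached only if all earlier stages succeed, so
P = 1/3 × 1/3 × 2/5 × 3/4 × 2/3 = 12/540 = 1/45.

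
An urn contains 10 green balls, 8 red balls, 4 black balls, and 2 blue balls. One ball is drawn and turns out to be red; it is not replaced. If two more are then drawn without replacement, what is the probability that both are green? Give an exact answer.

45/253

With the first ball removed, 10 green remain out of 23.
P = 10/23 × 9/22 = 90/506 = 45/253.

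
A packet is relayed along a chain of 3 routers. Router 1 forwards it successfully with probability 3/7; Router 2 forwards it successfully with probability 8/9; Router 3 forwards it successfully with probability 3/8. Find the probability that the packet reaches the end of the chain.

1/7

The events are sequential, so multiply the conditional probabilities:
P = 3/7 × 8/9 × 3/8 = 72/504 = 1/7.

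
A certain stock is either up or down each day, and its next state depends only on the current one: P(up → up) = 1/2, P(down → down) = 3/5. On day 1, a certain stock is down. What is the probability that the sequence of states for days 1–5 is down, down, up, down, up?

Day 1 is given. For each transition, use the conditional probability from the current state:
P(down | down) = 3/5; P(up | down) = 2/5; P(down | up) = 1/2; P(up | down) = 2/5.
P = 3/5 × 2/5 × 1/2 × 2/5 = 12/250 = 6/125.

6/125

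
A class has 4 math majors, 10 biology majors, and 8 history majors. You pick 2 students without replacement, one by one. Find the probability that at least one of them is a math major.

P(no math majors) = 18/22 × 17/21 = 306/462 = 51/77.
P(at least one) = 1 − 51/77 = 26/77.

26/77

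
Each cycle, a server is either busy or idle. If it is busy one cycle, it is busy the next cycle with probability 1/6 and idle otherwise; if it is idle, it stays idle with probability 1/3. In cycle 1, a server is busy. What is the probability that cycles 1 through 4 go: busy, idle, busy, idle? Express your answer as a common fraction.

Cycle 1 is given. For each transition, use the conditional probability from the current state:
P(idle | busy) = 5/6; P(busy | idle) = 2/3; P(idle | busy) = 5/6.
P = 5/6 × 2/3 × 5/6 = 50/108 = 25/54.

25/54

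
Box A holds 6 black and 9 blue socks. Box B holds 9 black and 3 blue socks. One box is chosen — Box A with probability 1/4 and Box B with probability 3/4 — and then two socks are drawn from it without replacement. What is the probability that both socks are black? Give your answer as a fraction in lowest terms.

From Box A: P(both black) = (6/15)(5/14) = 1/7.
From Box B: P(both black) = (9/12)(8/11) = 6/11.
Total probability = (1/4)(1/7) + (3/4)(6/11) = 137/308.

137/308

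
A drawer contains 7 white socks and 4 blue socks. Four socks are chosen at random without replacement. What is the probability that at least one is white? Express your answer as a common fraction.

P(no white) = 4/11 × 3/10 × 2/9 × 1/8 = 24/7920 = 1/330.
P(at least one) = 1 − 1/330 = 329/330.

329/330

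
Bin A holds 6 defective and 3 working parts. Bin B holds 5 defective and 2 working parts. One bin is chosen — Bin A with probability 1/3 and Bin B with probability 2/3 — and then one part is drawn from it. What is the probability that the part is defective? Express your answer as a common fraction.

44/63

From Bin A: P(defective) = 6/9.
From Bin B: P(defective) = 5/7.
Total probability = (1/3)(6/9) + (2/3)(5/7) = 44/63.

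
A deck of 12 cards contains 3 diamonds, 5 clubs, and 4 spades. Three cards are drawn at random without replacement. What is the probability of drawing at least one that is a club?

P(no clubs) = 7/12 × 6/11 × 5/10 = 210/1320 = 7/44.
P(at least one) = 1 − 7/44 = 37/44.

37/44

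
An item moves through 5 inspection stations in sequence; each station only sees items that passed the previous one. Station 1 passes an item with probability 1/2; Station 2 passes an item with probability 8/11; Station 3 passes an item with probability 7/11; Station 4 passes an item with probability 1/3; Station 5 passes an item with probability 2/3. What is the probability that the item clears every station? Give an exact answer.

56/1089

Multiplying along the chain,
P = 1/2 × 8/11 × 7/11 × 1/3 × 2/3 = 112/2178 = 56/1089.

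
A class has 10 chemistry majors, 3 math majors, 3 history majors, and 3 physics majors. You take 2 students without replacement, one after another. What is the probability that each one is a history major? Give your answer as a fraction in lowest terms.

P(every draw is a history major) = 3/19 × 2/18 = 6/342 = 1/57.

1/57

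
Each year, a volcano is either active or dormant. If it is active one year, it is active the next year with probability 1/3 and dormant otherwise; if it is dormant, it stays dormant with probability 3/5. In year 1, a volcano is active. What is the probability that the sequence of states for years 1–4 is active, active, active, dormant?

Year 1 is given. For each transition, use the conditional probability from the current state:
P(active | active) = 1/3; P(active | active) = 1/3; P(dormant | active) = 2/3.
P = 1/3 × 1/3 × 2/3 = 2/27.

2/27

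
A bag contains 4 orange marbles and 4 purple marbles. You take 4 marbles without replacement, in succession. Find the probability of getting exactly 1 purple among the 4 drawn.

8/35

One ordering (purple drawn first) has probability 4/8 × 4/7 × 3/6 × 2/5 = 96/1680 = 2/35.
There are C(4,1) = 4 such orderings, each equally likely, so P = 4 × 2/35 = 8/35.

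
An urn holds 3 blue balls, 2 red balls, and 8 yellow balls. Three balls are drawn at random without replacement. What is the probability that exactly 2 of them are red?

One ordering (red drawn first) has probability 2/13 × 1/12 × 11/11 = 22/1716 = 1/78.
There are C(3,2) = 3 such orderings, each equally likely, so P = 3 × 1/78 = 1/26.

1/26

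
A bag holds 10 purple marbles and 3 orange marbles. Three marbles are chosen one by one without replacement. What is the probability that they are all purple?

P(all purple) = 10/13 × 9/12 × 8/11 = 720/1716 = 60/143.

60/143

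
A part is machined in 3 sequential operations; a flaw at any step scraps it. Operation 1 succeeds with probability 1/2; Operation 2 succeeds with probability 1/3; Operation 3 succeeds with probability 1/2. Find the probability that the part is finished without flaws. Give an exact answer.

1/12

Each stage is reached only if all earlier stages succeed, so
P = 1/2 × 1/3 × 1/2 = 1/12.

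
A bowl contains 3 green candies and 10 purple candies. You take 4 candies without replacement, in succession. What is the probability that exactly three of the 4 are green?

2/143

One ordering (green drawn first) has probability 3/13 × 2/12 × 1/11 × 10/10 = 60/17160 = 1/286.
There are C(4,3) = 4 such orderings, each equally likely, so P = 4 × 1/286 = 2/143.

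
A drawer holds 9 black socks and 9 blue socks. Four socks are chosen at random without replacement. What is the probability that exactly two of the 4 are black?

36/85

One ordering (black drawn first) has probability 9/18 × 8/17 × 9/16 × 8/15 = 5184/73440 = 6/85.
There are C(4,2) = 6 such orderings, each equally likely, so P = 6 × 6/85 = 36/85.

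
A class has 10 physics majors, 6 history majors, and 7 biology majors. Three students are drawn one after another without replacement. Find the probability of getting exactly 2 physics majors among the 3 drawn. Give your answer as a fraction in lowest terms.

One ordering (physics majors drawn first) has probability 10/23 × 9/22 × 13/21 = 1170/10626 = 195/1771.
There are C(3,2) = 3 such orderings, each equally likely, so P = 3 × 195/1771 = 585/1771.

585/1771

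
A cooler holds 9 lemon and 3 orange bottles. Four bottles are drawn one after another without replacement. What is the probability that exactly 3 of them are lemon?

28/55

One ordering (lemon drawn first) has probability 9/12 × 8/11 × 7/10 × 3/9 = 1512/11880 = 7/55.
There are C(4,3) = 4 such orderings, each equally likely, so P = 4 × 7/55 = 28/55.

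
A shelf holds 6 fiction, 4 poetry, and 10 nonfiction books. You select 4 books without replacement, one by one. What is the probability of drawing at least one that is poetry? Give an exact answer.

P(no poetry) = 16/20 × 15/19 × 14/18 × 13/17 = 43680/116280 = 364/969.
P(at least one) = 1 − 364/969 = 605/969.

605/969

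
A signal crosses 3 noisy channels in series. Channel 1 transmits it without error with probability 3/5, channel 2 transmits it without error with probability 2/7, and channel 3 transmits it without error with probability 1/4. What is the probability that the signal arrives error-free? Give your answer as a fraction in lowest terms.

3/70

Each stage is reached only if all earlier stages succeed, so
P = 3/5 × 2/7 × 1/4 = 6/140 = 3/70.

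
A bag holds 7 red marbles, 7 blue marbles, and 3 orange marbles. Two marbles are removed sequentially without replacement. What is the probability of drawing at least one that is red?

P(no red) = 10/17 × 9/16 = 90/272 = 45/136.
P(at least one) = 1 − 45/136 = 91/136.

91/136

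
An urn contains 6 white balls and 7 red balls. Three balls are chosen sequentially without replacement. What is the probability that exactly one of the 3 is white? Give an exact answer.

One ordering (white drawn first) has probability 6/13 × 7/12 × 6/11 = 252/1716 = 21/143.
There are C(3,1) = 3 such orderings, each equally likely, so P = 3 × 21/143 = 63/143.

63/143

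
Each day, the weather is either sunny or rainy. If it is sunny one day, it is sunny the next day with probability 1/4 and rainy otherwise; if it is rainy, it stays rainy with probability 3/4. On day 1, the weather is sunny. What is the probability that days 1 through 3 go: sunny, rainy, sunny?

3/16

Day 1 is given. For each transition, use the conditional probability from the current state:
P(rainy | sunny) = 3/4; P(sunny | rainy) = 1/4.
P = 3/4 × 1/4 = 3/16.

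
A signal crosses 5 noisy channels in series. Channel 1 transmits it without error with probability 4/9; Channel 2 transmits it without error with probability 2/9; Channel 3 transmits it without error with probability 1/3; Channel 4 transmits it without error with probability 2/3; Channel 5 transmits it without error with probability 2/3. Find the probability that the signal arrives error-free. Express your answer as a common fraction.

32/2187

Multiplying along the chain,
P = 4/9 × 2/9 × 1/3 × 2/3 × 2/3 = 32/2187.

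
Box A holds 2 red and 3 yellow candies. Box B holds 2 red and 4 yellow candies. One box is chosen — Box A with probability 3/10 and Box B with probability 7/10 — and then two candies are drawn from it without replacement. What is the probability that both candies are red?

From Box A: P(both red) = (2/5)(1/4) = 1/10.
From Box B: P(both red) = (2/6)(1/5) = 1/15.
Total probability = (3/10)(1/10) + (7/10)(1/15) = 23/300.

23/300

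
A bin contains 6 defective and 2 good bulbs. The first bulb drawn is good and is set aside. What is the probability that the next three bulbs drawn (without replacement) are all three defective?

After the first draw, 6 of the remaining 7 bulbs are defective.
P = 6/7 × 5/6 × 4/5 = 120/210 = 4/7.

4/7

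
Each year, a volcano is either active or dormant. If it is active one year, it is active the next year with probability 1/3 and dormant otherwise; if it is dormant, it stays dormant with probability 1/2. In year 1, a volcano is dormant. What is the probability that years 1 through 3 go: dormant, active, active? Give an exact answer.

Year 1 is given. For each transition, use the conditional probability from the current state:
P(active | dormant) = 1/2; P(active | active) = 1/3.
P = 1/2 × 1/3 = 1/6.

1/6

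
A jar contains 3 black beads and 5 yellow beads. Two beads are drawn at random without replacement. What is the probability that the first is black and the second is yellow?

Multiply the probability of each draw given the previous ones:
P = 3/8 × 5/7 = 15/56.

15/56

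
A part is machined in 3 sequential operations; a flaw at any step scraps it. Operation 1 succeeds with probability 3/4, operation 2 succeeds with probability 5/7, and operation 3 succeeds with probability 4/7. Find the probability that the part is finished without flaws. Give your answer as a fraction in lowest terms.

15/49

The events are sequential, so multiply the conditional probabilities:
P = 3/4 × 5/7 × 4/7 = 60/196 = 15/49.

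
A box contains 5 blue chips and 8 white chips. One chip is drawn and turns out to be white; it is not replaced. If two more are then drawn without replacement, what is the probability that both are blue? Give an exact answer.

With the first chip removed, 5 blue remain out of 12.
P = 5/12 × 4/11 = 20/132 = 5/33.

5/33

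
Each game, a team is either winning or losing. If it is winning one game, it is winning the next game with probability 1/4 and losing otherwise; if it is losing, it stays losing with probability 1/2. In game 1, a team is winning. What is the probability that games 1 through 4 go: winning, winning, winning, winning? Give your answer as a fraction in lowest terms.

1/64

Game 1 is given. For each transition, use the conditional probability from the current state:
P(winning | winning) = 1/4; P(winning | winning) = 1/4; P(winning | winning) = 1/4.
P = 1/4 × 1/4 × 1/4 = 1/64.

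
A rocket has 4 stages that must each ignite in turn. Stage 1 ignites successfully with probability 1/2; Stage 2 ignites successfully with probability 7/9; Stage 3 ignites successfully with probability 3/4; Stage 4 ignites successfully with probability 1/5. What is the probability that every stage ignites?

The events are sequential, so multiply the conditional probabilities:
P = 1/2 × 7/9 × 3/4 × 1/5 = 21/360 = 7/120.

7/120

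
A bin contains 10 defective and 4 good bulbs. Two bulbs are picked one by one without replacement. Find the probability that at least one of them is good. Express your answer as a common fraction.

46/91

P(no good) = 10/14 × 9/13 = 90/182 = 45/91.
P(at least one) = 1 − 45/91 = 46/91.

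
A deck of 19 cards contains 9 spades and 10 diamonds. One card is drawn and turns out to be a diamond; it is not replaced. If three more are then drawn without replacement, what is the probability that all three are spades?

With the first card removed, 9 spades remain out of 18.
P = 9/18 × 8/17 × 7/16 = 504/4896 = 7/68.

7/68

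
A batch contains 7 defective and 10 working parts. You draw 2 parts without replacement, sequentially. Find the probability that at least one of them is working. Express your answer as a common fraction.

115/136

P(no working) = 7/17 × 6/16 = 42/272 = 21/136.
P(at least one) = 1 − 21/136 = 115/136.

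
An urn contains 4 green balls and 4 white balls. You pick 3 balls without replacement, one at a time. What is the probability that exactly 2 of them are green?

One ordering (green drawn first) has probability 4/8 × 3/7 × 4/6 = 48/336 = 1/7.
There are C(3,2) = 3 such orderings, each equally likely, so P = 3 × 1/7 = 3/7.

3/7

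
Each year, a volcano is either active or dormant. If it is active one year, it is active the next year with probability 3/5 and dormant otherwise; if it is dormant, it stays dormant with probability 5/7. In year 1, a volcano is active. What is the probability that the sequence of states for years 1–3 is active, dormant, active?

Year 1 is given. For each transition, use the conditional probability from the current state:
P(dormant | active) = 2/5; P(active | dormant) = 2/7.
P = 2/5 × 2/7 = 4/35.

4/35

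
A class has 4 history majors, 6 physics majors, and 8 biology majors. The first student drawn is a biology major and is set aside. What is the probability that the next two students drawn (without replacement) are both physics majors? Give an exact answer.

With the first student removed, 6 physics majors remain out of 17.
P = 6/17 × 5/16 = 30/272 = 15/136.

15/136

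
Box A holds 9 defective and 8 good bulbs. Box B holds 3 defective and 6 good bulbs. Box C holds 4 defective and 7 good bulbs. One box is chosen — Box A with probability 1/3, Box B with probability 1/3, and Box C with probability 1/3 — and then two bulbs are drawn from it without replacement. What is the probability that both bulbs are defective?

From Box A: P(both defective) = (9/17)(8/16) = 9/34.
From Box B: P(both defective) = (3/9)(2/8) = 1/12.
From Box C: P(both defective) = (4/11)(3/10) = 6/55.
Total probability = (1/3)(9/34) + (1/3)(1/12) + (1/3)(6/55) = 5129/33660.

5129/33660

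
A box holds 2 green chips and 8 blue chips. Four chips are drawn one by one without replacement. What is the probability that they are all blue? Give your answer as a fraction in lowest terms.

1/3

P(every draw is blue) = 8/10 × 7/9 × 6/8 × 5/7 = 1680/5040 = 1/3.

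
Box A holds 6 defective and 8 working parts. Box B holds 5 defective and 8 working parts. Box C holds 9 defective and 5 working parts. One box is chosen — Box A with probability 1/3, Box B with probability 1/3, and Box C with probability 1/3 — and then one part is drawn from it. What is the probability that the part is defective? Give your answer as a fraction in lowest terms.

265/546

From Box A: P(defective) = 6/14.
From Box B: P(defective) = 5/13.
From Box C: P(defective) = 9/14.
Total probability = (1/3)(6/14) + (1/3)(5/13) + (1/3)(9/14) = 265/546.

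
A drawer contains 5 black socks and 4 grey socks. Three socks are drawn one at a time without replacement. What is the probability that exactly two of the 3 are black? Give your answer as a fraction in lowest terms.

One ordering (black drawn first) has probability 5/9 × 4/8 × 4/7 = 80/504 = 10/63.
There are C(3,2) = 3 such orderings, each equally likely, so P = 3 × 10/63 = 10/21.

10/21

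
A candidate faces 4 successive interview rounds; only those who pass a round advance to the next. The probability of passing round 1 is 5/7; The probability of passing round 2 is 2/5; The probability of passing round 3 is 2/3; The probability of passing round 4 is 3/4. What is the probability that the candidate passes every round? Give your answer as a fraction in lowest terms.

The events are sequential, so multiply the conditional probabilities:
P = 5/7 × 2/5 × 2/3 × 3/4 = 60/420 = 1/7.

1/7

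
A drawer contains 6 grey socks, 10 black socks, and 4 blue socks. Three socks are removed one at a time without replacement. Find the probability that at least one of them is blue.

29/57

P(no blue) = 16/20 × 15/19 × 14/18 = 3360/6840 = 28/57.
P(at least one) = 1 − 28/57 = 29/57.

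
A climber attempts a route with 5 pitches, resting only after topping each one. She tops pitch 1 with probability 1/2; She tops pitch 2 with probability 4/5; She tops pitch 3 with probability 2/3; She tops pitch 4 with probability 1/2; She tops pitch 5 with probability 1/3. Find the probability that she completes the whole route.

Multiplying along the chain,
P = 1/2 × 4/5 × 2/3 × 1/2 × 1/3 = 8/180 = 2/45.

2/45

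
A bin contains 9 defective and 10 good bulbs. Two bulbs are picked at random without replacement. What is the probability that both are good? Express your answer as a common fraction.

5/19

P = 10/19 × 9/18 = 90/342 = 5/19.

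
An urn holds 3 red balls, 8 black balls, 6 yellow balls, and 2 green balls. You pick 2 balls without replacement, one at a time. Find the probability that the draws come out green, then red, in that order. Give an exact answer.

1/57

Multiply the probability of each draw given the previous ones:
P = 2/19 × 3/18 = 6/342 = 1/57.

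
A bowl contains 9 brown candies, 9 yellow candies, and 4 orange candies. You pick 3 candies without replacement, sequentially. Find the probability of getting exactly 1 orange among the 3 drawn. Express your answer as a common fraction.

One ordering (orange drawn first) has probability 4/22 × 18/21 × 17/20 = 1224/9240 = 51/385.
There are C(3,1) = 3 such orderings, each equally likely, so P = 3 × 51/385 = 153/385.

153/385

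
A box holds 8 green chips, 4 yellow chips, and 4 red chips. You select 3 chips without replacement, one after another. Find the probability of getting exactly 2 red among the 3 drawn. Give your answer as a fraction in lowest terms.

One ordering (red drawn first) has probability 4/16 × 3/15 × 12/14 = 144/3360 = 3/70.
There are C(3,2) = 3 such orderings, each equally likely, so P = 3 × 3/70 = 9/70.

9/70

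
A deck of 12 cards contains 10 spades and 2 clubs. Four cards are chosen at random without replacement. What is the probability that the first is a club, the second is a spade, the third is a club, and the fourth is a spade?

1/66

Multiply the probability of each draw given the previous ones:
P = 2/12 × 10/11 × 1/10 × 9/9 = 180/11880 = 1/66.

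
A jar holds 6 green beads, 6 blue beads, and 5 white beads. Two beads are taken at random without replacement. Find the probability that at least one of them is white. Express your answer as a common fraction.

35/68

P(no white) = 12/17 × 11/16 = 132/272 = 33/68.
P(at least one) = 1 − 33/68 = 35/68.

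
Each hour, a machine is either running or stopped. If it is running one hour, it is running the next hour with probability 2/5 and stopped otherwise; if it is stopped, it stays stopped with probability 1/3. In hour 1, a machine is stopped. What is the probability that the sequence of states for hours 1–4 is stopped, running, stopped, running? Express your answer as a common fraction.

4/15

Hour 1 is given. For each transition, use the conditional probability from the current state:
P(running | stopped) = 2/3; P(stopped | running) = 3/5; P(running | stopped) = 2/3.
P = 2/3 × 3/5 × 2/3 = 12/45 = 4/15.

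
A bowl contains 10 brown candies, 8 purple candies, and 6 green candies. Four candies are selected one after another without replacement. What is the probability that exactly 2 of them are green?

765/3542

One ordering (green drawn first) has probability 6/24 × 5/23 × 18/22 × 17/21 = 9180/255024 = 255/7084.
There are C(4,2) = 6 such orderings, each equally likely, so P = 6 × 255/7084 = 765/3542.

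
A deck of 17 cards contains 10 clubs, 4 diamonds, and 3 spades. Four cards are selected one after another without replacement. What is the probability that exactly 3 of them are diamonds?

13/595

One ordering (diamonds drawn first) has probability 4/17 × 3/16 × 2/15 × 13/14 = 312/57120 = 13/2380.
There are C(4,3) = 4 such orderings, each equally likely, so P = 4 × 13/2380 = 13/595.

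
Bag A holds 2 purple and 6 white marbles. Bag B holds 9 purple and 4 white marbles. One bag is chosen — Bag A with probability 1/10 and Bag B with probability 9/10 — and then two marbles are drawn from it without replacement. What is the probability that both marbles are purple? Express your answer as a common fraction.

305/728

From Bag A: P(both purple) = (2/8)(1/7) = 1/28.
From Bag B: P(both purple) = (9/13)(8/12) = 6/13.
Total probability = (1/10)(1/28) + (9/10)(6/13) = 305/728.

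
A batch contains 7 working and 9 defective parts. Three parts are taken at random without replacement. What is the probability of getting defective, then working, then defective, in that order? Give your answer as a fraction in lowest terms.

3/20

Each draw changes the counts, so multiply the conditional probabilities along the sequence:
P = 9/16 × 7/15 × 8/14 = 504/3360 = 3/20.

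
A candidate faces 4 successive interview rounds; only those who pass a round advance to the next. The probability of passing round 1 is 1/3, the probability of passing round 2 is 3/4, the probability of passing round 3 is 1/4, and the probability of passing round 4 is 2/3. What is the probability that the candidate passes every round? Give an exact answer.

Multiplying along the chain,
P = 1/3 × 3/4 × 1/4 × 2/3 = 6/144 = 1/24.

1/24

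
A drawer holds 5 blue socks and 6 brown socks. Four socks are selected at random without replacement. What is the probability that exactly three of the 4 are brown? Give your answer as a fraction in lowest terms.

One ordering (brown drawn first) has probability 6/11 × 5/10 × 4/9 × 5/8 = 600/7920 = 5/66.
There are C(4,3) = 4 such orderings, each equally likely, so P = 4 × 5/66 = 10/33.

10/33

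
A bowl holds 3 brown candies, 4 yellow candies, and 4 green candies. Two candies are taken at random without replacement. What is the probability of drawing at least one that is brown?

P(no brown) = 8/11 × 7/10 = 56/110 = 28/55.
P(at least one) = 1 − 28/55 = 27/55.

27/55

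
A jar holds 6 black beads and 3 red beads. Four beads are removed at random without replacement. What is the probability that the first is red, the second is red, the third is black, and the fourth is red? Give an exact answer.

Multiply the probability of each draw given the previous ones:
P = 3/9 × 2/8 × 6/7 × 1/6 = 36/3024 = 1/84.

1/84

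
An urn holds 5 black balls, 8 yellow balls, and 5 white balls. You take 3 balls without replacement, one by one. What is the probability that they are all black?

5/408

P(all black) = 5/18 × 4/17 × 3/16 = 60/4896 = 5/408.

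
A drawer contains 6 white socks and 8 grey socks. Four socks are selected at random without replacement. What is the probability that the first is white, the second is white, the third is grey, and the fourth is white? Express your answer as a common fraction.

40/1001

Each draw changes the counts, so multiply the conditional probabilities along the sequence:
P = 6/14 × 5/13 × 8/12 × 4/11 = 960/24024 = 40/1001.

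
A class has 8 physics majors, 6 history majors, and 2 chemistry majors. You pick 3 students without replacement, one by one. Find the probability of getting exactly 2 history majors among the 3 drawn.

One ordering (history majors drawn first) has probability 6/16 × 5/15 × 10/14 = 300/3360 = 5/56.
There are C(3,2) = 3 such orderings, each equally likely, so P = 3 × 5/56 = 15/56.

15/56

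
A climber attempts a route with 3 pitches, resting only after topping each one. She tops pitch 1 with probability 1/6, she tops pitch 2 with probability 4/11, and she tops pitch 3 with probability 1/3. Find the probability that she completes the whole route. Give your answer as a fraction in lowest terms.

Multiplying along the chain,
P = 1/6 × 4/11 × 1/3 = 4/198 = 2/99.

2/99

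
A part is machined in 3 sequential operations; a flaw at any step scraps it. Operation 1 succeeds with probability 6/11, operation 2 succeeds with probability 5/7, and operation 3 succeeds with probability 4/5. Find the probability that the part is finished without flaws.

Multiplying along the chain,
P = 6/11 × 5/7 × 4/5 = 120/385 = 24/77.

24/77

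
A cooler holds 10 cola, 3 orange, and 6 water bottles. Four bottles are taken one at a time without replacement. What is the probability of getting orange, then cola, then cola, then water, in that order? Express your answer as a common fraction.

45/2584

Each draw changes the counts, so multiply the conditional probabilities along the sequence:
P = 3/19 × 10/18 × 9/17 × 6/16 = 1620/93024 = 45/2584.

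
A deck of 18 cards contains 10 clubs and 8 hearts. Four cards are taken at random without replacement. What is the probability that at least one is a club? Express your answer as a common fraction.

P(no clubs) = 8/18 × 7/17 × 6/16 × 5/15 = 1680/73440 = 7/306.
P(at least one) = 1 − 7/306 = 299/306.

299/306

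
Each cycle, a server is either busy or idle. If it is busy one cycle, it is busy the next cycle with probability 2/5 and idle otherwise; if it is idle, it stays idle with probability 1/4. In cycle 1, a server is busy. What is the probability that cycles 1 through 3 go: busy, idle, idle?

3/20

Cycle 1 is given. For each transition, use the conditional probability from the current state:
P(idle | busy) = 3/5; P(idle | idle) = 1/4.
P = 3/5 × 1/4 = 3/20.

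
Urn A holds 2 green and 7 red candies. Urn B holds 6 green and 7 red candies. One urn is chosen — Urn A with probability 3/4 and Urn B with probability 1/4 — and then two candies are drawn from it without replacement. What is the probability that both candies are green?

From Urn A: P(both green) = (2/9)(1/8) = 1/36.
From Urn B: P(both green) = (6/13)(5/12) = 5/26.
Total probability = (3/4)(1/36) + (1/4)(5/26) = 43/624.

43/624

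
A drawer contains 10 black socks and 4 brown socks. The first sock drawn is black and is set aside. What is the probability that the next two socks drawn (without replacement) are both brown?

With the first sock removed, 4 brown remain out of 13.
P = 4/13 × 3/12 = 12/156 = 1/13.

1/13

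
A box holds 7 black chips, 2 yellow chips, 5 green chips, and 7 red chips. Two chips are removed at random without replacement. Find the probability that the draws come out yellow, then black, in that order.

1/30

Each draw changes the counts, so multiply the conditional probabilities along the sequence:
P = 2/21 × 7/20 = 14/420 = 1/30.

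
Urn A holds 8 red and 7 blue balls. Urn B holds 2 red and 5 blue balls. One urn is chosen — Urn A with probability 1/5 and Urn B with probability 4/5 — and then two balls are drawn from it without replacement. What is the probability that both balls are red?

16/175

From Urn A: P(both red) = (8/15)(7/14) = 4/15.
From Urn B: P(both red) = (2/7)(1/6) = 1/21.
Total probability = (1/5)(4/15) + (4/5)(1/21) = 16/175.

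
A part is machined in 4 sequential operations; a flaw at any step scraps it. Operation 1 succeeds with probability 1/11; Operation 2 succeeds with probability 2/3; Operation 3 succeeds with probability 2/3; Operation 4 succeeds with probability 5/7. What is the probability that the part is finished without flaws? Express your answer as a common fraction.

The events are sequential, so multiply the conditional probabilities:
P = 1/11 × 2/3 × 2/3 × 5/7 = 20/693.

20/693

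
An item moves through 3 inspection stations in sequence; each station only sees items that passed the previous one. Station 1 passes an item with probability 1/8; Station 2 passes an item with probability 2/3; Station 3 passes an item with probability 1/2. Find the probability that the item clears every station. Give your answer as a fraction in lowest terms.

1/24

Multiplying along the chain,
P = 1/8 × 2/3 × 1/2 = 2/48 = 1/24.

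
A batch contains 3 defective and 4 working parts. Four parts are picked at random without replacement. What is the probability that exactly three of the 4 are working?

12/35

One ordering (working drawn first) has probability 4/7 × 3/6 × 2/5 × 3/4 = 72/840 = 3/35.
There are C(4,3) = 4 such orderings, each equally likely, so P = 4 × 3/35 = 12/35.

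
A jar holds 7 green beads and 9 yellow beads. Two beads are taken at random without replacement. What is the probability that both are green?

P = 7/16 × 6/15 = 42/240 = 7/40.

7/40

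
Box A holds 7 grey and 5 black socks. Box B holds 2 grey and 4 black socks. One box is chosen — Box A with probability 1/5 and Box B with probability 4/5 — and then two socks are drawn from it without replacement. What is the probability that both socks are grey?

From Box A: P(both grey) = (7/12)(6/11) = 7/22.
From Box B: P(both grey) = (2/6)(1/5) = 1/15.
Total probability = (1/5)(7/22) + (4/5)(1/15) = 193/1650.

193/1650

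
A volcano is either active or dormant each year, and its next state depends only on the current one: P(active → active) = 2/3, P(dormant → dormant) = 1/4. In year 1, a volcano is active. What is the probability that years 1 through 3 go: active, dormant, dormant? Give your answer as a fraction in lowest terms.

Year 1 is given. For each transition, use the conditional probability from the current state:
P(dormant | active) = 1/3; P(dormant | dormant) = 1/4.
P = 1/3 × 1/4 = 1/12.

1/12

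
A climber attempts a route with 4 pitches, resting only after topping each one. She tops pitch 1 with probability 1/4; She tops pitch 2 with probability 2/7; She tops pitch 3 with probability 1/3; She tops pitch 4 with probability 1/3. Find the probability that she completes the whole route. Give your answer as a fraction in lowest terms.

The events are sequential, so multiply the conditional probabilities:
P = 1/4 × 2/7 × 1/3 × 1/3 = 2/252 = 1/126.

1/126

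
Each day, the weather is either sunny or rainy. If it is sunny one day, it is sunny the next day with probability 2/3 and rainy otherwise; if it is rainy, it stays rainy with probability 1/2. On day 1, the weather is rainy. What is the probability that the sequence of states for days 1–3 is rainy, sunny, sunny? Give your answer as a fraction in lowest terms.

1/3

Day 1 is given. For each transition, use the conditional probability from the current state:
P(sunny | rainy) = 1/2; P(sunny | sunny) = 2/3.
P = 1/2 × 2/3 = 2/6 = 1/3.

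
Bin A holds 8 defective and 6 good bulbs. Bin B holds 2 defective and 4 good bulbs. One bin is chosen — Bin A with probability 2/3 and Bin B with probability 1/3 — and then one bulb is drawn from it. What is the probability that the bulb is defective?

From Bin A: P(defective) = 8/14.
From Bin B: P(defective) = 2/6.
Total probability = (2/3)(8/14) + (1/3)(2/6) = 31/63.

31/63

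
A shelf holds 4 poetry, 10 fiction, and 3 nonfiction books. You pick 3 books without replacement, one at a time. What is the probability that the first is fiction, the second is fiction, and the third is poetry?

Each draw changes the counts, so multiply the conditional probabilities along the sequence:
P = 10/17 × 9/16 × 4/15 = 360/4080 = 3/34.

3/34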